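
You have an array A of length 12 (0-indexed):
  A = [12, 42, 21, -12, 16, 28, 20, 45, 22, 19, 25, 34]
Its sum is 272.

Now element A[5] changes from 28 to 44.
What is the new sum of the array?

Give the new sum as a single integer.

Old value at index 5: 28
New value at index 5: 44
Delta = 44 - 28 = 16
New sum = old_sum + delta = 272 + (16) = 288

Answer: 288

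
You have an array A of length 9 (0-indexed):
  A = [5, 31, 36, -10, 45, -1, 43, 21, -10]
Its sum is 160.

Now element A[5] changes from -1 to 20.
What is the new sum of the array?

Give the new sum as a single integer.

Old value at index 5: -1
New value at index 5: 20
Delta = 20 - -1 = 21
New sum = old_sum + delta = 160 + (21) = 181

Answer: 181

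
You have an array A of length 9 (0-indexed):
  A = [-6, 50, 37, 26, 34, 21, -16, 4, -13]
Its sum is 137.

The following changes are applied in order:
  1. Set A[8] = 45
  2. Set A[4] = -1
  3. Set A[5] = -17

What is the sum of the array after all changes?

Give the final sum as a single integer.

Answer: 122

Derivation:
Initial sum: 137
Change 1: A[8] -13 -> 45, delta = 58, sum = 195
Change 2: A[4] 34 -> -1, delta = -35, sum = 160
Change 3: A[5] 21 -> -17, delta = -38, sum = 122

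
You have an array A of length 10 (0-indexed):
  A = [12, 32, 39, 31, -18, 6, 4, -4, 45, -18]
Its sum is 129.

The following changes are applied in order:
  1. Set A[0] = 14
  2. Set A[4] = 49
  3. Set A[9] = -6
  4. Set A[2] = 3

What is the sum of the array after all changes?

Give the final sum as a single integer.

Answer: 174

Derivation:
Initial sum: 129
Change 1: A[0] 12 -> 14, delta = 2, sum = 131
Change 2: A[4] -18 -> 49, delta = 67, sum = 198
Change 3: A[9] -18 -> -6, delta = 12, sum = 210
Change 4: A[2] 39 -> 3, delta = -36, sum = 174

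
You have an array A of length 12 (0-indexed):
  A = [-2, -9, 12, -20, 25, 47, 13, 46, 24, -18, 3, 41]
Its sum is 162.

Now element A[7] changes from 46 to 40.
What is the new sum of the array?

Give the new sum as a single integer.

Old value at index 7: 46
New value at index 7: 40
Delta = 40 - 46 = -6
New sum = old_sum + delta = 162 + (-6) = 156

Answer: 156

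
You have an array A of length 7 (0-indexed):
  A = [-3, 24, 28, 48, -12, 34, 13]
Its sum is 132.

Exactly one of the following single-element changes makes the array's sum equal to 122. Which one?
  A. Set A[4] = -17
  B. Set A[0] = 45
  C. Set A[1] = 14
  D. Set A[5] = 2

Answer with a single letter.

Answer: C

Derivation:
Option A: A[4] -12->-17, delta=-5, new_sum=132+(-5)=127
Option B: A[0] -3->45, delta=48, new_sum=132+(48)=180
Option C: A[1] 24->14, delta=-10, new_sum=132+(-10)=122 <-- matches target
Option D: A[5] 34->2, delta=-32, new_sum=132+(-32)=100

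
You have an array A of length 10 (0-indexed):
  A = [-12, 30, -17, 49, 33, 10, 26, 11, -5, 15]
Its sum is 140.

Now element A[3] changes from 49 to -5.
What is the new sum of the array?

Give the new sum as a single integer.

Answer: 86

Derivation:
Old value at index 3: 49
New value at index 3: -5
Delta = -5 - 49 = -54
New sum = old_sum + delta = 140 + (-54) = 86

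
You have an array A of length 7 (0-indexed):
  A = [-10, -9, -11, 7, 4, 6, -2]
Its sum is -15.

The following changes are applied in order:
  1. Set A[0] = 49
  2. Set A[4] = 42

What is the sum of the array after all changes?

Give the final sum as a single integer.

Initial sum: -15
Change 1: A[0] -10 -> 49, delta = 59, sum = 44
Change 2: A[4] 4 -> 42, delta = 38, sum = 82

Answer: 82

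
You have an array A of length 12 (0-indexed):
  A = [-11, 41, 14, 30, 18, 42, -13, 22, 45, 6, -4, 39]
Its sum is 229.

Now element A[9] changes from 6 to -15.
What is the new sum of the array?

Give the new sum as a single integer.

Old value at index 9: 6
New value at index 9: -15
Delta = -15 - 6 = -21
New sum = old_sum + delta = 229 + (-21) = 208

Answer: 208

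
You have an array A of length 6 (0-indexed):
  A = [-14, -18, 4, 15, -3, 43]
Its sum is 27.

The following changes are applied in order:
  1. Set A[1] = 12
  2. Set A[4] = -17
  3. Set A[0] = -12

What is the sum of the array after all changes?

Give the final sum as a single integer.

Answer: 45

Derivation:
Initial sum: 27
Change 1: A[1] -18 -> 12, delta = 30, sum = 57
Change 2: A[4] -3 -> -17, delta = -14, sum = 43
Change 3: A[0] -14 -> -12, delta = 2, sum = 45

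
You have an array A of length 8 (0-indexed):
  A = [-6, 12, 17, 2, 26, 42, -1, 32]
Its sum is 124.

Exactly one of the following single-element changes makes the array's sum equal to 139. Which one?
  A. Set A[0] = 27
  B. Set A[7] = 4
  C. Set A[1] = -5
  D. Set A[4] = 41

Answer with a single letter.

Answer: D

Derivation:
Option A: A[0] -6->27, delta=33, new_sum=124+(33)=157
Option B: A[7] 32->4, delta=-28, new_sum=124+(-28)=96
Option C: A[1] 12->-5, delta=-17, new_sum=124+(-17)=107
Option D: A[4] 26->41, delta=15, new_sum=124+(15)=139 <-- matches target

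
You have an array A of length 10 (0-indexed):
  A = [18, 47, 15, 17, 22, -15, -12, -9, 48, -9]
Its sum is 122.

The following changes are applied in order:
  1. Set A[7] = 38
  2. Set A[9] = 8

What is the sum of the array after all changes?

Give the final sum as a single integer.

Answer: 186

Derivation:
Initial sum: 122
Change 1: A[7] -9 -> 38, delta = 47, sum = 169
Change 2: A[9] -9 -> 8, delta = 17, sum = 186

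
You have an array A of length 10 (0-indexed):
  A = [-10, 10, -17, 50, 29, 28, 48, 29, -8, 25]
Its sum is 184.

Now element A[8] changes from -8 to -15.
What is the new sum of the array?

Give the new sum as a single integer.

Answer: 177

Derivation:
Old value at index 8: -8
New value at index 8: -15
Delta = -15 - -8 = -7
New sum = old_sum + delta = 184 + (-7) = 177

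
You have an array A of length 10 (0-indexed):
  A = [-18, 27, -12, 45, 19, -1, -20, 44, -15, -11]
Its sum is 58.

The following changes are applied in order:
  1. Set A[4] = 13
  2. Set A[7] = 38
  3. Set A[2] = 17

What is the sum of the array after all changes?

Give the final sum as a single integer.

Answer: 75

Derivation:
Initial sum: 58
Change 1: A[4] 19 -> 13, delta = -6, sum = 52
Change 2: A[7] 44 -> 38, delta = -6, sum = 46
Change 3: A[2] -12 -> 17, delta = 29, sum = 75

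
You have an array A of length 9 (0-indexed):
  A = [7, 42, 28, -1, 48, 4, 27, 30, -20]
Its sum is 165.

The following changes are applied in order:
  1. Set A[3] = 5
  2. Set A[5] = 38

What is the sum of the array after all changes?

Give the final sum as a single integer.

Answer: 205

Derivation:
Initial sum: 165
Change 1: A[3] -1 -> 5, delta = 6, sum = 171
Change 2: A[5] 4 -> 38, delta = 34, sum = 205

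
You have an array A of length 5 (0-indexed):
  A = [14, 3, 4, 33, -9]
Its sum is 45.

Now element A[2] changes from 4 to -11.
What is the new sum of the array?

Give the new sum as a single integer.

Old value at index 2: 4
New value at index 2: -11
Delta = -11 - 4 = -15
New sum = old_sum + delta = 45 + (-15) = 30

Answer: 30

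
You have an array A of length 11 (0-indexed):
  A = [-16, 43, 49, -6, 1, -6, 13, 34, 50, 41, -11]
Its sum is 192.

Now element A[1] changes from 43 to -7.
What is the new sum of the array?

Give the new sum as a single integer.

Old value at index 1: 43
New value at index 1: -7
Delta = -7 - 43 = -50
New sum = old_sum + delta = 192 + (-50) = 142

Answer: 142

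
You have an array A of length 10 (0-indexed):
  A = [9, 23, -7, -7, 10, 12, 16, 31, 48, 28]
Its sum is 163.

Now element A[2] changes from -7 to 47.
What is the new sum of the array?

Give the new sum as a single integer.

Old value at index 2: -7
New value at index 2: 47
Delta = 47 - -7 = 54
New sum = old_sum + delta = 163 + (54) = 217

Answer: 217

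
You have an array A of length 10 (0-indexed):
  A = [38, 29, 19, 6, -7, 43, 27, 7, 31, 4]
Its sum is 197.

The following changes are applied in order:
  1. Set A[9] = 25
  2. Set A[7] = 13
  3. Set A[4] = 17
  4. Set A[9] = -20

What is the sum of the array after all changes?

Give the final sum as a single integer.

Answer: 203

Derivation:
Initial sum: 197
Change 1: A[9] 4 -> 25, delta = 21, sum = 218
Change 2: A[7] 7 -> 13, delta = 6, sum = 224
Change 3: A[4] -7 -> 17, delta = 24, sum = 248
Change 4: A[9] 25 -> -20, delta = -45, sum = 203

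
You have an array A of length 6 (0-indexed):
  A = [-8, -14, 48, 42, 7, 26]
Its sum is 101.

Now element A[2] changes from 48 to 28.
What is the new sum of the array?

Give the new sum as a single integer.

Answer: 81

Derivation:
Old value at index 2: 48
New value at index 2: 28
Delta = 28 - 48 = -20
New sum = old_sum + delta = 101 + (-20) = 81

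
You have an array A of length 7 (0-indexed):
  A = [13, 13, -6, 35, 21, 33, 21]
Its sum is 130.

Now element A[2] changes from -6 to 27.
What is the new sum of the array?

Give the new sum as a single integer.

Answer: 163

Derivation:
Old value at index 2: -6
New value at index 2: 27
Delta = 27 - -6 = 33
New sum = old_sum + delta = 130 + (33) = 163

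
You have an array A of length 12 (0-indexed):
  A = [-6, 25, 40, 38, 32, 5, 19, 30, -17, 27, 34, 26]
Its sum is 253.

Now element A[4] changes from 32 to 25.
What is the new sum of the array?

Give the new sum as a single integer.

Old value at index 4: 32
New value at index 4: 25
Delta = 25 - 32 = -7
New sum = old_sum + delta = 253 + (-7) = 246

Answer: 246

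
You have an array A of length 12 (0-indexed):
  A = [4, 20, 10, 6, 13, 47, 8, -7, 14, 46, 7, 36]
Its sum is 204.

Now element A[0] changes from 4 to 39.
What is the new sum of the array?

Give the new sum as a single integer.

Answer: 239

Derivation:
Old value at index 0: 4
New value at index 0: 39
Delta = 39 - 4 = 35
New sum = old_sum + delta = 204 + (35) = 239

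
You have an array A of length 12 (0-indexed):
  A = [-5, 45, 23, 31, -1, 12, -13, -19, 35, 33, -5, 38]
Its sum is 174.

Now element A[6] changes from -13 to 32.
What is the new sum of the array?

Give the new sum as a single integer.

Old value at index 6: -13
New value at index 6: 32
Delta = 32 - -13 = 45
New sum = old_sum + delta = 174 + (45) = 219

Answer: 219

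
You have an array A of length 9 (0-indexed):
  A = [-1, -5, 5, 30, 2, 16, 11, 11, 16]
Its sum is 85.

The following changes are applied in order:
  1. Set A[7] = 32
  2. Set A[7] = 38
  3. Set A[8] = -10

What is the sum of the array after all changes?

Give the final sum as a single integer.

Initial sum: 85
Change 1: A[7] 11 -> 32, delta = 21, sum = 106
Change 2: A[7] 32 -> 38, delta = 6, sum = 112
Change 3: A[8] 16 -> -10, delta = -26, sum = 86

Answer: 86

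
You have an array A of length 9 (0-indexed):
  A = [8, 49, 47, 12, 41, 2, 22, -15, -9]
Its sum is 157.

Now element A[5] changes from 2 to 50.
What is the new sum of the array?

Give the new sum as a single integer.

Old value at index 5: 2
New value at index 5: 50
Delta = 50 - 2 = 48
New sum = old_sum + delta = 157 + (48) = 205

Answer: 205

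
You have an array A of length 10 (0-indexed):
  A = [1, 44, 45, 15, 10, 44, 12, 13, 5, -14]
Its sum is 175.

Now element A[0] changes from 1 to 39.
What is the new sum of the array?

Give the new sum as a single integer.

Answer: 213

Derivation:
Old value at index 0: 1
New value at index 0: 39
Delta = 39 - 1 = 38
New sum = old_sum + delta = 175 + (38) = 213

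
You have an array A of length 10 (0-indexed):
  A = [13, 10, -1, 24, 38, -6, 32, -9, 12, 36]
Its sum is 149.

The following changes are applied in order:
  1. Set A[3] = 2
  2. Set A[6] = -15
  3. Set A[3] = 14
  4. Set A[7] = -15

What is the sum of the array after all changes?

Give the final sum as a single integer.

Initial sum: 149
Change 1: A[3] 24 -> 2, delta = -22, sum = 127
Change 2: A[6] 32 -> -15, delta = -47, sum = 80
Change 3: A[3] 2 -> 14, delta = 12, sum = 92
Change 4: A[7] -9 -> -15, delta = -6, sum = 86

Answer: 86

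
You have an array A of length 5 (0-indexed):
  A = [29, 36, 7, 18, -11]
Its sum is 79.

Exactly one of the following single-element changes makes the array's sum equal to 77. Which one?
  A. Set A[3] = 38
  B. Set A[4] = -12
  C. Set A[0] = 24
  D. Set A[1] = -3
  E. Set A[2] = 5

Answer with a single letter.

Answer: E

Derivation:
Option A: A[3] 18->38, delta=20, new_sum=79+(20)=99
Option B: A[4] -11->-12, delta=-1, new_sum=79+(-1)=78
Option C: A[0] 29->24, delta=-5, new_sum=79+(-5)=74
Option D: A[1] 36->-3, delta=-39, new_sum=79+(-39)=40
Option E: A[2] 7->5, delta=-2, new_sum=79+(-2)=77 <-- matches target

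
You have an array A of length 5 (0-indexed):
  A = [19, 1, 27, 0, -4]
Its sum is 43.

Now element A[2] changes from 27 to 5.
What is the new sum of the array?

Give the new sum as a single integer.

Old value at index 2: 27
New value at index 2: 5
Delta = 5 - 27 = -22
New sum = old_sum + delta = 43 + (-22) = 21

Answer: 21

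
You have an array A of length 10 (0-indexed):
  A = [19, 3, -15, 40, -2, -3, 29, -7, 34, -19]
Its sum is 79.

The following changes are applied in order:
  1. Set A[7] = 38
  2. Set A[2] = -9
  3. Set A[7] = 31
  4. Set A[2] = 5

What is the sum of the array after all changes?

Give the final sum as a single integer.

Answer: 137

Derivation:
Initial sum: 79
Change 1: A[7] -7 -> 38, delta = 45, sum = 124
Change 2: A[2] -15 -> -9, delta = 6, sum = 130
Change 3: A[7] 38 -> 31, delta = -7, sum = 123
Change 4: A[2] -9 -> 5, delta = 14, sum = 137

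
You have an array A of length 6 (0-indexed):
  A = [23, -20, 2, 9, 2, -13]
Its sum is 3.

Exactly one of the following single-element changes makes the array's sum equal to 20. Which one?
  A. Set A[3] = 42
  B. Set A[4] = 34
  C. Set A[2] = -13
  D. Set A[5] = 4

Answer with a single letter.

Answer: D

Derivation:
Option A: A[3] 9->42, delta=33, new_sum=3+(33)=36
Option B: A[4] 2->34, delta=32, new_sum=3+(32)=35
Option C: A[2] 2->-13, delta=-15, new_sum=3+(-15)=-12
Option D: A[5] -13->4, delta=17, new_sum=3+(17)=20 <-- matches target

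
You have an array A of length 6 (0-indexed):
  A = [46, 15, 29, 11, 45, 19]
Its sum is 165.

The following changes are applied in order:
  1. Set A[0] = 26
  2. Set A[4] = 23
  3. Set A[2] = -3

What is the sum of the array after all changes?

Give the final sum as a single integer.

Answer: 91

Derivation:
Initial sum: 165
Change 1: A[0] 46 -> 26, delta = -20, sum = 145
Change 2: A[4] 45 -> 23, delta = -22, sum = 123
Change 3: A[2] 29 -> -3, delta = -32, sum = 91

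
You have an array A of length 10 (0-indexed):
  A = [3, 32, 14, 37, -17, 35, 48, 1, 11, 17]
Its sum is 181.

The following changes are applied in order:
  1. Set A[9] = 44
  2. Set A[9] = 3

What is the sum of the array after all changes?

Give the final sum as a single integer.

Initial sum: 181
Change 1: A[9] 17 -> 44, delta = 27, sum = 208
Change 2: A[9] 44 -> 3, delta = -41, sum = 167

Answer: 167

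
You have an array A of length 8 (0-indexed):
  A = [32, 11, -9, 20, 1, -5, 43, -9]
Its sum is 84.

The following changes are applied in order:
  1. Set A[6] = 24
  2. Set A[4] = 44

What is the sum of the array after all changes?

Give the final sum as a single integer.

Answer: 108

Derivation:
Initial sum: 84
Change 1: A[6] 43 -> 24, delta = -19, sum = 65
Change 2: A[4] 1 -> 44, delta = 43, sum = 108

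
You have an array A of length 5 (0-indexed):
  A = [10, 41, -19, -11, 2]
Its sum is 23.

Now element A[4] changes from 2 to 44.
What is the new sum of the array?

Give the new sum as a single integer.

Answer: 65

Derivation:
Old value at index 4: 2
New value at index 4: 44
Delta = 44 - 2 = 42
New sum = old_sum + delta = 23 + (42) = 65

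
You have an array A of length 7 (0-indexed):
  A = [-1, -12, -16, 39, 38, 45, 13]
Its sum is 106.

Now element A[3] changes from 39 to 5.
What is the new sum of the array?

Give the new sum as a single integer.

Answer: 72

Derivation:
Old value at index 3: 39
New value at index 3: 5
Delta = 5 - 39 = -34
New sum = old_sum + delta = 106 + (-34) = 72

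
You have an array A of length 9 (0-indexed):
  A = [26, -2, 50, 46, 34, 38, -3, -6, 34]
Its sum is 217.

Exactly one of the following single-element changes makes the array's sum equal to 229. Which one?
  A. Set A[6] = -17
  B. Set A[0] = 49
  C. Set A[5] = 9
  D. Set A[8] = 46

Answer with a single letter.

Answer: D

Derivation:
Option A: A[6] -3->-17, delta=-14, new_sum=217+(-14)=203
Option B: A[0] 26->49, delta=23, new_sum=217+(23)=240
Option C: A[5] 38->9, delta=-29, new_sum=217+(-29)=188
Option D: A[8] 34->46, delta=12, new_sum=217+(12)=229 <-- matches target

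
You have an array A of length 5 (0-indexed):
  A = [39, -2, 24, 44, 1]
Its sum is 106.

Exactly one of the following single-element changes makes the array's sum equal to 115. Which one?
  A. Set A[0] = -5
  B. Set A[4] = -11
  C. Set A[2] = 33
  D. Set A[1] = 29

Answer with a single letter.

Option A: A[0] 39->-5, delta=-44, new_sum=106+(-44)=62
Option B: A[4] 1->-11, delta=-12, new_sum=106+(-12)=94
Option C: A[2] 24->33, delta=9, new_sum=106+(9)=115 <-- matches target
Option D: A[1] -2->29, delta=31, new_sum=106+(31)=137

Answer: C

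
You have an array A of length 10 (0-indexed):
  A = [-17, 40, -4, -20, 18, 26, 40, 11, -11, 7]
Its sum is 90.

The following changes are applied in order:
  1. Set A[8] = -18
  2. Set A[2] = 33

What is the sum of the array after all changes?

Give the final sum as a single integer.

Answer: 120

Derivation:
Initial sum: 90
Change 1: A[8] -11 -> -18, delta = -7, sum = 83
Change 2: A[2] -4 -> 33, delta = 37, sum = 120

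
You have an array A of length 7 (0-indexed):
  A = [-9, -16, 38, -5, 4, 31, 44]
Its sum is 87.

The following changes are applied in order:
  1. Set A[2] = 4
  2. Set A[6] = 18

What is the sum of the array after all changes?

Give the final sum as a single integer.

Initial sum: 87
Change 1: A[2] 38 -> 4, delta = -34, sum = 53
Change 2: A[6] 44 -> 18, delta = -26, sum = 27

Answer: 27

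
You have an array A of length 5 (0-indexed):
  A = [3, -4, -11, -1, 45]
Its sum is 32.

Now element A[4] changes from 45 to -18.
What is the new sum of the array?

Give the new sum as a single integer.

Answer: -31

Derivation:
Old value at index 4: 45
New value at index 4: -18
Delta = -18 - 45 = -63
New sum = old_sum + delta = 32 + (-63) = -31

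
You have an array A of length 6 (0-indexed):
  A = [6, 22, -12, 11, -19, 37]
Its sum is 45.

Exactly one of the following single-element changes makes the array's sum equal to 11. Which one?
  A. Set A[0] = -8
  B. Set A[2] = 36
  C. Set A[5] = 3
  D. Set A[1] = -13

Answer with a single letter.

Answer: C

Derivation:
Option A: A[0] 6->-8, delta=-14, new_sum=45+(-14)=31
Option B: A[2] -12->36, delta=48, new_sum=45+(48)=93
Option C: A[5] 37->3, delta=-34, new_sum=45+(-34)=11 <-- matches target
Option D: A[1] 22->-13, delta=-35, new_sum=45+(-35)=10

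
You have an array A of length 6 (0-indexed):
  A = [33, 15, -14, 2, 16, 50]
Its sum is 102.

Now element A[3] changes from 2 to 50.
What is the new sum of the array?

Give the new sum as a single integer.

Old value at index 3: 2
New value at index 3: 50
Delta = 50 - 2 = 48
New sum = old_sum + delta = 102 + (48) = 150

Answer: 150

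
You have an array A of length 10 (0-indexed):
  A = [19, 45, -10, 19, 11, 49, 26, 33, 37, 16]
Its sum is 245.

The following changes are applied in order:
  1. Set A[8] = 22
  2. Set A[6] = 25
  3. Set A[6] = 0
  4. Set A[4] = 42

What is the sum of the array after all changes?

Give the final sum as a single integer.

Answer: 235

Derivation:
Initial sum: 245
Change 1: A[8] 37 -> 22, delta = -15, sum = 230
Change 2: A[6] 26 -> 25, delta = -1, sum = 229
Change 3: A[6] 25 -> 0, delta = -25, sum = 204
Change 4: A[4] 11 -> 42, delta = 31, sum = 235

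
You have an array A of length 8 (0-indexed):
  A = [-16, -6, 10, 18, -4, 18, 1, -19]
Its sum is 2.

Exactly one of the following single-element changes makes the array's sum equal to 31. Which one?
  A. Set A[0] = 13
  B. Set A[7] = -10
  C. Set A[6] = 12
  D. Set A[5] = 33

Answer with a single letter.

Answer: A

Derivation:
Option A: A[0] -16->13, delta=29, new_sum=2+(29)=31 <-- matches target
Option B: A[7] -19->-10, delta=9, new_sum=2+(9)=11
Option C: A[6] 1->12, delta=11, new_sum=2+(11)=13
Option D: A[5] 18->33, delta=15, new_sum=2+(15)=17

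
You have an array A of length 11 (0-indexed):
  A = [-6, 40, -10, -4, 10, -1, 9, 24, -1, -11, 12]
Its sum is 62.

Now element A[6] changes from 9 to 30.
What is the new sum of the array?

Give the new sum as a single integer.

Answer: 83

Derivation:
Old value at index 6: 9
New value at index 6: 30
Delta = 30 - 9 = 21
New sum = old_sum + delta = 62 + (21) = 83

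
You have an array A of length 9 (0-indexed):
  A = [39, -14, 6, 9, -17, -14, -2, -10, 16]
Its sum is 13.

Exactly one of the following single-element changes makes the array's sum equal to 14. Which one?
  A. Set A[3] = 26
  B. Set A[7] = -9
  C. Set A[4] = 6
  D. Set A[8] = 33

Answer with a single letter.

Option A: A[3] 9->26, delta=17, new_sum=13+(17)=30
Option B: A[7] -10->-9, delta=1, new_sum=13+(1)=14 <-- matches target
Option C: A[4] -17->6, delta=23, new_sum=13+(23)=36
Option D: A[8] 16->33, delta=17, new_sum=13+(17)=30

Answer: B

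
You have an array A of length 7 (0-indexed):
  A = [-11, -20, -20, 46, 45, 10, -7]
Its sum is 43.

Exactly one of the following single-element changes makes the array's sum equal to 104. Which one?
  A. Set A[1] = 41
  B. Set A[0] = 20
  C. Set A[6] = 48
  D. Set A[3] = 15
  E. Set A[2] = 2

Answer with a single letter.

Answer: A

Derivation:
Option A: A[1] -20->41, delta=61, new_sum=43+(61)=104 <-- matches target
Option B: A[0] -11->20, delta=31, new_sum=43+(31)=74
Option C: A[6] -7->48, delta=55, new_sum=43+(55)=98
Option D: A[3] 46->15, delta=-31, new_sum=43+(-31)=12
Option E: A[2] -20->2, delta=22, new_sum=43+(22)=65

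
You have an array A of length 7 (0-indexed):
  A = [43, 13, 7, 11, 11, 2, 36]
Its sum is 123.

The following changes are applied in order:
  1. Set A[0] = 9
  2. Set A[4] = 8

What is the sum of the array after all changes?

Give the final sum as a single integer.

Answer: 86

Derivation:
Initial sum: 123
Change 1: A[0] 43 -> 9, delta = -34, sum = 89
Change 2: A[4] 11 -> 8, delta = -3, sum = 86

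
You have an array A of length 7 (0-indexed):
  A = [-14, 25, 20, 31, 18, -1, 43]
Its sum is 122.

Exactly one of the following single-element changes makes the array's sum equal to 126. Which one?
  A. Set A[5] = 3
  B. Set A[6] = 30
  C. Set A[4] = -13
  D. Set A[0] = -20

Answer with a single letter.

Answer: A

Derivation:
Option A: A[5] -1->3, delta=4, new_sum=122+(4)=126 <-- matches target
Option B: A[6] 43->30, delta=-13, new_sum=122+(-13)=109
Option C: A[4] 18->-13, delta=-31, new_sum=122+(-31)=91
Option D: A[0] -14->-20, delta=-6, new_sum=122+(-6)=116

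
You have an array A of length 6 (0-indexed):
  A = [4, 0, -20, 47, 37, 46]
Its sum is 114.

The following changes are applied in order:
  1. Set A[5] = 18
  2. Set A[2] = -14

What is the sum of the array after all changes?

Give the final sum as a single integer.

Answer: 92

Derivation:
Initial sum: 114
Change 1: A[5] 46 -> 18, delta = -28, sum = 86
Change 2: A[2] -20 -> -14, delta = 6, sum = 92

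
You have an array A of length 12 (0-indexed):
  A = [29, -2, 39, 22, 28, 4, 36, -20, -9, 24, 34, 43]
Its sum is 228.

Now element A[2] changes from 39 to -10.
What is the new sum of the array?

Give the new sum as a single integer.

Old value at index 2: 39
New value at index 2: -10
Delta = -10 - 39 = -49
New sum = old_sum + delta = 228 + (-49) = 179

Answer: 179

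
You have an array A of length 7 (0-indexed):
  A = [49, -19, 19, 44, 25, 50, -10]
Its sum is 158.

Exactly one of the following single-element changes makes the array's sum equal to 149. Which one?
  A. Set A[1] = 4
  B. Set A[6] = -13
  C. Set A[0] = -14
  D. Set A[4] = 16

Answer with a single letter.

Answer: D

Derivation:
Option A: A[1] -19->4, delta=23, new_sum=158+(23)=181
Option B: A[6] -10->-13, delta=-3, new_sum=158+(-3)=155
Option C: A[0] 49->-14, delta=-63, new_sum=158+(-63)=95
Option D: A[4] 25->16, delta=-9, new_sum=158+(-9)=149 <-- matches target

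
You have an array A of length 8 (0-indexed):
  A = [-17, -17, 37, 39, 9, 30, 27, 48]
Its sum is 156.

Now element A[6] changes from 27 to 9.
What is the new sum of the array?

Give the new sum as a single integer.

Answer: 138

Derivation:
Old value at index 6: 27
New value at index 6: 9
Delta = 9 - 27 = -18
New sum = old_sum + delta = 156 + (-18) = 138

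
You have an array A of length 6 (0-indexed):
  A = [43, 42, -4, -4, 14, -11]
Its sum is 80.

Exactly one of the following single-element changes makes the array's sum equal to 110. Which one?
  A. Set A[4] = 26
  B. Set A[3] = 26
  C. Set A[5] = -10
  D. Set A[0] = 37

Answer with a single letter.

Option A: A[4] 14->26, delta=12, new_sum=80+(12)=92
Option B: A[3] -4->26, delta=30, new_sum=80+(30)=110 <-- matches target
Option C: A[5] -11->-10, delta=1, new_sum=80+(1)=81
Option D: A[0] 43->37, delta=-6, new_sum=80+(-6)=74

Answer: B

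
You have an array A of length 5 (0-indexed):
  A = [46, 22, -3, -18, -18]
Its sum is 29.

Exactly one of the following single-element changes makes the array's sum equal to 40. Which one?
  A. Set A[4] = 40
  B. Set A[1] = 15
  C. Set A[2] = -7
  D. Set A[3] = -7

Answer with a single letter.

Answer: D

Derivation:
Option A: A[4] -18->40, delta=58, new_sum=29+(58)=87
Option B: A[1] 22->15, delta=-7, new_sum=29+(-7)=22
Option C: A[2] -3->-7, delta=-4, new_sum=29+(-4)=25
Option D: A[3] -18->-7, delta=11, new_sum=29+(11)=40 <-- matches target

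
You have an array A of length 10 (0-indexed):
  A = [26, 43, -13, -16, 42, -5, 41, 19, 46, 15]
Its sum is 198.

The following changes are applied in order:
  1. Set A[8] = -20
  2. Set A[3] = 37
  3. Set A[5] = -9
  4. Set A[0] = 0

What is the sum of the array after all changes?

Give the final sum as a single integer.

Answer: 155

Derivation:
Initial sum: 198
Change 1: A[8] 46 -> -20, delta = -66, sum = 132
Change 2: A[3] -16 -> 37, delta = 53, sum = 185
Change 3: A[5] -5 -> -9, delta = -4, sum = 181
Change 4: A[0] 26 -> 0, delta = -26, sum = 155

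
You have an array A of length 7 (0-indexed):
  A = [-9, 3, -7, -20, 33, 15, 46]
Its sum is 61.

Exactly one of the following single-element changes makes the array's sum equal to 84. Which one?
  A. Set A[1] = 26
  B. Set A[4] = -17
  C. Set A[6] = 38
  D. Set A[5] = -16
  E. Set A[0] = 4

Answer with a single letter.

Answer: A

Derivation:
Option A: A[1] 3->26, delta=23, new_sum=61+(23)=84 <-- matches target
Option B: A[4] 33->-17, delta=-50, new_sum=61+(-50)=11
Option C: A[6] 46->38, delta=-8, new_sum=61+(-8)=53
Option D: A[5] 15->-16, delta=-31, new_sum=61+(-31)=30
Option E: A[0] -9->4, delta=13, new_sum=61+(13)=74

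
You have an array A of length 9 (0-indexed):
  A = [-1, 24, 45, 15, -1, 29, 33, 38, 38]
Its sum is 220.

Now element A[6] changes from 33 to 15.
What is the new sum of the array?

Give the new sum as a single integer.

Old value at index 6: 33
New value at index 6: 15
Delta = 15 - 33 = -18
New sum = old_sum + delta = 220 + (-18) = 202

Answer: 202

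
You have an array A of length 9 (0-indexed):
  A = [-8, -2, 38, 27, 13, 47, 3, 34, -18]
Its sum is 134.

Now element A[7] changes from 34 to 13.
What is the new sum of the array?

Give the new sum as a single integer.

Answer: 113

Derivation:
Old value at index 7: 34
New value at index 7: 13
Delta = 13 - 34 = -21
New sum = old_sum + delta = 134 + (-21) = 113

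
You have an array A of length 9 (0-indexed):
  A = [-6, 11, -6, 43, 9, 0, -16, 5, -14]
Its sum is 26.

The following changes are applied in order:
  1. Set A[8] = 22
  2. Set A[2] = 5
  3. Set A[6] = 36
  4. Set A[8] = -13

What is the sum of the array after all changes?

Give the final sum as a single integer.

Initial sum: 26
Change 1: A[8] -14 -> 22, delta = 36, sum = 62
Change 2: A[2] -6 -> 5, delta = 11, sum = 73
Change 3: A[6] -16 -> 36, delta = 52, sum = 125
Change 4: A[8] 22 -> -13, delta = -35, sum = 90

Answer: 90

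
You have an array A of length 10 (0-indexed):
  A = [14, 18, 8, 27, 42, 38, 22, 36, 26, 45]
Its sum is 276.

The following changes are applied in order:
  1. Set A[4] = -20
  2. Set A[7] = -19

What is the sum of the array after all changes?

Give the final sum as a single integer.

Answer: 159

Derivation:
Initial sum: 276
Change 1: A[4] 42 -> -20, delta = -62, sum = 214
Change 2: A[7] 36 -> -19, delta = -55, sum = 159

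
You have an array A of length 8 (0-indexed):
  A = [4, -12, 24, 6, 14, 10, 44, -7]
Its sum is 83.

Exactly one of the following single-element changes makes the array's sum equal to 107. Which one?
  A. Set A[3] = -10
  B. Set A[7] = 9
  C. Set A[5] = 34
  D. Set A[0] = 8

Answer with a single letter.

Option A: A[3] 6->-10, delta=-16, new_sum=83+(-16)=67
Option B: A[7] -7->9, delta=16, new_sum=83+(16)=99
Option C: A[5] 10->34, delta=24, new_sum=83+(24)=107 <-- matches target
Option D: A[0] 4->8, delta=4, new_sum=83+(4)=87

Answer: C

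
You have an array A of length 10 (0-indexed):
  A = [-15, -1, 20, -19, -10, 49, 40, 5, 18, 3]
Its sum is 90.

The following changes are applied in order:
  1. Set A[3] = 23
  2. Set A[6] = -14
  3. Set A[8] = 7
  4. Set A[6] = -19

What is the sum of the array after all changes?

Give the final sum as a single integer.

Initial sum: 90
Change 1: A[3] -19 -> 23, delta = 42, sum = 132
Change 2: A[6] 40 -> -14, delta = -54, sum = 78
Change 3: A[8] 18 -> 7, delta = -11, sum = 67
Change 4: A[6] -14 -> -19, delta = -5, sum = 62

Answer: 62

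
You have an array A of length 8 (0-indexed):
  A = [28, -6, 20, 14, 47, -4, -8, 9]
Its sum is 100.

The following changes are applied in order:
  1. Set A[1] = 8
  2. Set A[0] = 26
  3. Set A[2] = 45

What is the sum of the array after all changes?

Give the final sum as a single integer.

Initial sum: 100
Change 1: A[1] -6 -> 8, delta = 14, sum = 114
Change 2: A[0] 28 -> 26, delta = -2, sum = 112
Change 3: A[2] 20 -> 45, delta = 25, sum = 137

Answer: 137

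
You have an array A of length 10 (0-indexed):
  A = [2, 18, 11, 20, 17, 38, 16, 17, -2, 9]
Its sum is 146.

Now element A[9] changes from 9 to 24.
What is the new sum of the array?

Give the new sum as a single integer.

Answer: 161

Derivation:
Old value at index 9: 9
New value at index 9: 24
Delta = 24 - 9 = 15
New sum = old_sum + delta = 146 + (15) = 161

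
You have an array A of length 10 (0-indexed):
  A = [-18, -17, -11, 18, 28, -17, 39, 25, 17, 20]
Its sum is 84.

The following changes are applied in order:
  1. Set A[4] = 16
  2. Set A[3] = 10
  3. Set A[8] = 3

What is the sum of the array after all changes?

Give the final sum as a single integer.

Answer: 50

Derivation:
Initial sum: 84
Change 1: A[4] 28 -> 16, delta = -12, sum = 72
Change 2: A[3] 18 -> 10, delta = -8, sum = 64
Change 3: A[8] 17 -> 3, delta = -14, sum = 50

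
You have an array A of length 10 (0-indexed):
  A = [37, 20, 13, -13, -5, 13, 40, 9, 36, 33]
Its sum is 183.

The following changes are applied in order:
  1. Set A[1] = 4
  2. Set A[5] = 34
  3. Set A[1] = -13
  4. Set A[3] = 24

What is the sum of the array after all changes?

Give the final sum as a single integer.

Answer: 208

Derivation:
Initial sum: 183
Change 1: A[1] 20 -> 4, delta = -16, sum = 167
Change 2: A[5] 13 -> 34, delta = 21, sum = 188
Change 3: A[1] 4 -> -13, delta = -17, sum = 171
Change 4: A[3] -13 -> 24, delta = 37, sum = 208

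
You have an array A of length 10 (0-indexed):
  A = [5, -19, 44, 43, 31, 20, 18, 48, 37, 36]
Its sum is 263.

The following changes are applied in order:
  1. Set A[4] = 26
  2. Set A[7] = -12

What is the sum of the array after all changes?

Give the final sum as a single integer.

Initial sum: 263
Change 1: A[4] 31 -> 26, delta = -5, sum = 258
Change 2: A[7] 48 -> -12, delta = -60, sum = 198

Answer: 198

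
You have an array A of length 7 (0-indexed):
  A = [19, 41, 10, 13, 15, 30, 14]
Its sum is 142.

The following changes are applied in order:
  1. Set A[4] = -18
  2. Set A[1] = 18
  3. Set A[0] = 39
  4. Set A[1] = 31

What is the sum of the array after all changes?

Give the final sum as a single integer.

Initial sum: 142
Change 1: A[4] 15 -> -18, delta = -33, sum = 109
Change 2: A[1] 41 -> 18, delta = -23, sum = 86
Change 3: A[0] 19 -> 39, delta = 20, sum = 106
Change 4: A[1] 18 -> 31, delta = 13, sum = 119

Answer: 119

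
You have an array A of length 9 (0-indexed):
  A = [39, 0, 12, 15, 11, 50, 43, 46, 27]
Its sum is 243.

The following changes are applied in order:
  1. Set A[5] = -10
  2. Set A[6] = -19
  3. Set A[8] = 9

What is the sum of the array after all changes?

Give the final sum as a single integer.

Initial sum: 243
Change 1: A[5] 50 -> -10, delta = -60, sum = 183
Change 2: A[6] 43 -> -19, delta = -62, sum = 121
Change 3: A[8] 27 -> 9, delta = -18, sum = 103

Answer: 103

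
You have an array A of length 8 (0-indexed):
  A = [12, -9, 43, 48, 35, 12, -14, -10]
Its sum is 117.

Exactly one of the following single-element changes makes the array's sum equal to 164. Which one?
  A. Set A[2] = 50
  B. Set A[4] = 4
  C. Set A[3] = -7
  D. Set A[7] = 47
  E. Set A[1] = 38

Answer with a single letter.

Option A: A[2] 43->50, delta=7, new_sum=117+(7)=124
Option B: A[4] 35->4, delta=-31, new_sum=117+(-31)=86
Option C: A[3] 48->-7, delta=-55, new_sum=117+(-55)=62
Option D: A[7] -10->47, delta=57, new_sum=117+(57)=174
Option E: A[1] -9->38, delta=47, new_sum=117+(47)=164 <-- matches target

Answer: E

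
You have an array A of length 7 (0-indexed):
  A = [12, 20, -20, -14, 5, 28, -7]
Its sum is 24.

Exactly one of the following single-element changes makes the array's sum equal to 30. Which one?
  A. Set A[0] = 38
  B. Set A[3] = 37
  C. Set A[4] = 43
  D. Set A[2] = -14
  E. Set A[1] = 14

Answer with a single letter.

Answer: D

Derivation:
Option A: A[0] 12->38, delta=26, new_sum=24+(26)=50
Option B: A[3] -14->37, delta=51, new_sum=24+(51)=75
Option C: A[4] 5->43, delta=38, new_sum=24+(38)=62
Option D: A[2] -20->-14, delta=6, new_sum=24+(6)=30 <-- matches target
Option E: A[1] 20->14, delta=-6, new_sum=24+(-6)=18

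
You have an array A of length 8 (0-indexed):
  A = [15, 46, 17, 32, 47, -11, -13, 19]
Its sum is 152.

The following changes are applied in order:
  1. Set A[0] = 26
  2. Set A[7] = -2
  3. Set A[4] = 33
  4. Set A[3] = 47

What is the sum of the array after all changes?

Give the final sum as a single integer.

Answer: 143

Derivation:
Initial sum: 152
Change 1: A[0] 15 -> 26, delta = 11, sum = 163
Change 2: A[7] 19 -> -2, delta = -21, sum = 142
Change 3: A[4] 47 -> 33, delta = -14, sum = 128
Change 4: A[3] 32 -> 47, delta = 15, sum = 143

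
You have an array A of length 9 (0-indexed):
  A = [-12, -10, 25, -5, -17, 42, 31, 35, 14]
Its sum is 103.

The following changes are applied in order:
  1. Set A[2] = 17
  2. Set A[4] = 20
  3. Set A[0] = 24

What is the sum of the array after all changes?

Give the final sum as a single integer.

Initial sum: 103
Change 1: A[2] 25 -> 17, delta = -8, sum = 95
Change 2: A[4] -17 -> 20, delta = 37, sum = 132
Change 3: A[0] -12 -> 24, delta = 36, sum = 168

Answer: 168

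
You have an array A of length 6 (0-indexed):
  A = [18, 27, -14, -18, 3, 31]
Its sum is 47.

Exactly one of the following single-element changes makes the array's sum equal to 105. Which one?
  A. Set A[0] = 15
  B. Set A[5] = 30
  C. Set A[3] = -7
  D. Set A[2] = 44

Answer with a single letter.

Option A: A[0] 18->15, delta=-3, new_sum=47+(-3)=44
Option B: A[5] 31->30, delta=-1, new_sum=47+(-1)=46
Option C: A[3] -18->-7, delta=11, new_sum=47+(11)=58
Option D: A[2] -14->44, delta=58, new_sum=47+(58)=105 <-- matches target

Answer: D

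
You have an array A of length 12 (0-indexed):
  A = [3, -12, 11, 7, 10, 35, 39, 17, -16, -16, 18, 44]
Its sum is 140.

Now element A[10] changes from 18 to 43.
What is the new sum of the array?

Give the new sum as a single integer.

Answer: 165

Derivation:
Old value at index 10: 18
New value at index 10: 43
Delta = 43 - 18 = 25
New sum = old_sum + delta = 140 + (25) = 165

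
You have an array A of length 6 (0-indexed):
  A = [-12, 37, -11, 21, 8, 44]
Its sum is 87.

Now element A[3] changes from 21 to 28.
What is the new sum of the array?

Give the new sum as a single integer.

Answer: 94

Derivation:
Old value at index 3: 21
New value at index 3: 28
Delta = 28 - 21 = 7
New sum = old_sum + delta = 87 + (7) = 94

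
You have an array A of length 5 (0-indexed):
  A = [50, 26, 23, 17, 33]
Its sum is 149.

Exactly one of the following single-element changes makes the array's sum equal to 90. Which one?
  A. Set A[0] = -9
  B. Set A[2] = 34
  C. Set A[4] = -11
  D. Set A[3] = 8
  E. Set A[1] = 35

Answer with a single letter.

Option A: A[0] 50->-9, delta=-59, new_sum=149+(-59)=90 <-- matches target
Option B: A[2] 23->34, delta=11, new_sum=149+(11)=160
Option C: A[4] 33->-11, delta=-44, new_sum=149+(-44)=105
Option D: A[3] 17->8, delta=-9, new_sum=149+(-9)=140
Option E: A[1] 26->35, delta=9, new_sum=149+(9)=158

Answer: A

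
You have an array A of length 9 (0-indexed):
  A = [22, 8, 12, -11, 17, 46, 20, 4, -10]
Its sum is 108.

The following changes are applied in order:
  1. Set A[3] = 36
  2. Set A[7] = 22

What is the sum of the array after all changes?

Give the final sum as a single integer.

Initial sum: 108
Change 1: A[3] -11 -> 36, delta = 47, sum = 155
Change 2: A[7] 4 -> 22, delta = 18, sum = 173

Answer: 173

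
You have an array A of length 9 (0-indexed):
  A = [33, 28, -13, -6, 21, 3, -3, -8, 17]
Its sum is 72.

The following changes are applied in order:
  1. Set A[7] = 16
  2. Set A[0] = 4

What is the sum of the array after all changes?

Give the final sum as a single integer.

Answer: 67

Derivation:
Initial sum: 72
Change 1: A[7] -8 -> 16, delta = 24, sum = 96
Change 2: A[0] 33 -> 4, delta = -29, sum = 67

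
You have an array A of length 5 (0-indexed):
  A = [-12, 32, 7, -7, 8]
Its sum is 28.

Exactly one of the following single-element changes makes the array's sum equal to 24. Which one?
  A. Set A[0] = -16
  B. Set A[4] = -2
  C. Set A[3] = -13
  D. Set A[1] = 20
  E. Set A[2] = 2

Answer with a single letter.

Answer: A

Derivation:
Option A: A[0] -12->-16, delta=-4, new_sum=28+(-4)=24 <-- matches target
Option B: A[4] 8->-2, delta=-10, new_sum=28+(-10)=18
Option C: A[3] -7->-13, delta=-6, new_sum=28+(-6)=22
Option D: A[1] 32->20, delta=-12, new_sum=28+(-12)=16
Option E: A[2] 7->2, delta=-5, new_sum=28+(-5)=23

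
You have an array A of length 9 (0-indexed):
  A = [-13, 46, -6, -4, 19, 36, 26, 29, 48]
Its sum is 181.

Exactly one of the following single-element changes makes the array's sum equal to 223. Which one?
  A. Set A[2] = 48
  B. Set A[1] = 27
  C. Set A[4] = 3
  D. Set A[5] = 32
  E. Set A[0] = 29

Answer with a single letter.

Answer: E

Derivation:
Option A: A[2] -6->48, delta=54, new_sum=181+(54)=235
Option B: A[1] 46->27, delta=-19, new_sum=181+(-19)=162
Option C: A[4] 19->3, delta=-16, new_sum=181+(-16)=165
Option D: A[5] 36->32, delta=-4, new_sum=181+(-4)=177
Option E: A[0] -13->29, delta=42, new_sum=181+(42)=223 <-- matches target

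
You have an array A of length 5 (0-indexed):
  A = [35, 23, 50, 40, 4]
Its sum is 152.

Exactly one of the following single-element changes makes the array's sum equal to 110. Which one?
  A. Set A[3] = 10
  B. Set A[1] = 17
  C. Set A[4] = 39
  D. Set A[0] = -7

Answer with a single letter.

Answer: D

Derivation:
Option A: A[3] 40->10, delta=-30, new_sum=152+(-30)=122
Option B: A[1] 23->17, delta=-6, new_sum=152+(-6)=146
Option C: A[4] 4->39, delta=35, new_sum=152+(35)=187
Option D: A[0] 35->-7, delta=-42, new_sum=152+(-42)=110 <-- matches target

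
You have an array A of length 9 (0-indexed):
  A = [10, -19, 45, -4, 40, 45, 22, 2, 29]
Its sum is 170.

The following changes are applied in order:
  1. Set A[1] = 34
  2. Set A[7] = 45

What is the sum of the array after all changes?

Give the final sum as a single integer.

Initial sum: 170
Change 1: A[1] -19 -> 34, delta = 53, sum = 223
Change 2: A[7] 2 -> 45, delta = 43, sum = 266

Answer: 266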